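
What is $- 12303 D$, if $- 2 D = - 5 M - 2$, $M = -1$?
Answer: $\frac{36909}{2} \approx 18455.0$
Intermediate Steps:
$D = - \frac{3}{2}$ ($D = - \frac{\left(-5\right) \left(-1\right) - 2}{2} = - \frac{5 - 2}{2} = \left(- \frac{1}{2}\right) 3 = - \frac{3}{2} \approx -1.5$)
$- 12303 D = \left(-12303\right) \left(- \frac{3}{2}\right) = \frac{36909}{2}$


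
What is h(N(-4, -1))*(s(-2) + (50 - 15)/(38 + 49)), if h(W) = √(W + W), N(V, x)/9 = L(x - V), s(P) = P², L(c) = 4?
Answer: 766*√2/29 ≈ 37.355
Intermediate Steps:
N(V, x) = 36 (N(V, x) = 9*4 = 36)
h(W) = √2*√W (h(W) = √(2*W) = √2*√W)
h(N(-4, -1))*(s(-2) + (50 - 15)/(38 + 49)) = (√2*√36)*((-2)² + (50 - 15)/(38 + 49)) = (√2*6)*(4 + 35/87) = (6*√2)*(4 + 35*(1/87)) = (6*√2)*(4 + 35/87) = (6*√2)*(383/87) = 766*√2/29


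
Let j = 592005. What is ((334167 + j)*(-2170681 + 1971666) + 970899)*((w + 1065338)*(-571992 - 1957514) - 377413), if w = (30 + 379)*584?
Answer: 608069376481946604290937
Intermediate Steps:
w = 238856 (w = 409*584 = 238856)
((334167 + j)*(-2170681 + 1971666) + 970899)*((w + 1065338)*(-571992 - 1957514) - 377413) = ((334167 + 592005)*(-2170681 + 1971666) + 970899)*((238856 + 1065338)*(-571992 - 1957514) - 377413) = (926172*(-199015) + 970899)*(1304194*(-2529506) - 377413) = (-184322120580 + 970899)*(-3298966548164 - 377413) = -184321149681*(-3298966925577) = 608069376481946604290937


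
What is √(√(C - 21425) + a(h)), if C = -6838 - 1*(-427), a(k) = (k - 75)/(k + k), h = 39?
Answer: √(-78 + 338*I*√6959)/13 ≈ 9.1209 + 9.1461*I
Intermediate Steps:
a(k) = (-75 + k)/(2*k) (a(k) = (-75 + k)/((2*k)) = (-75 + k)*(1/(2*k)) = (-75 + k)/(2*k))
C = -6411 (C = -6838 + 427 = -6411)
√(√(C - 21425) + a(h)) = √(√(-6411 - 21425) + (½)*(-75 + 39)/39) = √(√(-27836) + (½)*(1/39)*(-36)) = √(2*I*√6959 - 6/13) = √(-6/13 + 2*I*√6959)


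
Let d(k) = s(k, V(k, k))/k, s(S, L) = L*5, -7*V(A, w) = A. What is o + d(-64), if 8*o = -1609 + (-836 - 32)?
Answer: -17379/56 ≈ -310.34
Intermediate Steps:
V(A, w) = -A/7
s(S, L) = 5*L
d(k) = -5/7 (d(k) = (5*(-k/7))/k = (-5*k/7)/k = -5/7)
o = -2477/8 (o = (-1609 + (-836 - 32))/8 = (-1609 - 868)/8 = (⅛)*(-2477) = -2477/8 ≈ -309.63)
o + d(-64) = -2477/8 - 5/7 = -17379/56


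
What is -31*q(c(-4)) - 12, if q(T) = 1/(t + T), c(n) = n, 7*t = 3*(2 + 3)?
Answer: 61/13 ≈ 4.6923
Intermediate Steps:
t = 15/7 (t = (3*(2 + 3))/7 = (3*5)/7 = (1/7)*15 = 15/7 ≈ 2.1429)
q(T) = 1/(15/7 + T)
-31*q(c(-4)) - 12 = -217/(15 + 7*(-4)) - 12 = -217/(15 - 28) - 12 = -217/(-13) - 12 = -217*(-1)/13 - 12 = -31*(-7/13) - 12 = 217/13 - 12 = 61/13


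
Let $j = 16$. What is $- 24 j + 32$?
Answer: $-352$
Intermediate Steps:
$- 24 j + 32 = \left(-24\right) 16 + 32 = -384 + 32 = -352$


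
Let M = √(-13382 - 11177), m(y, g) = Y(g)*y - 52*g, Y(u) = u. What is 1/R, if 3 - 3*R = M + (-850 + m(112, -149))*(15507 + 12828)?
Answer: 832198959/76950567484544968 + 3*I*√24559/76950567484544968 ≈ 1.0815e-8 + 6.1096e-15*I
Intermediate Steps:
m(y, g) = -52*g + g*y (m(y, g) = g*y - 52*g = -52*g + g*y)
M = I*√24559 (M = √(-24559) = I*√24559 ≈ 156.71*I)
R = 92466551 - I*√24559/3 (R = 1 - (I*√24559 + (-850 - 149*(-52 + 112))*(15507 + 12828))/3 = 1 - (I*√24559 + (-850 - 149*60)*28335)/3 = 1 - (I*√24559 + (-850 - 8940)*28335)/3 = 1 - (I*√24559 - 9790*28335)/3 = 1 - (I*√24559 - 277399650)/3 = 1 - (-277399650 + I*√24559)/3 = 1 + (92466550 - I*√24559/3) = 92466551 - I*√24559/3 ≈ 9.2467e+7 - 52.238*I)
1/R = 1/(92466551 - I*√24559/3)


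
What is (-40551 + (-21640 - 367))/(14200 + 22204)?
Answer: -31279/18202 ≈ -1.7184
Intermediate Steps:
(-40551 + (-21640 - 367))/(14200 + 22204) = (-40551 - 22007)/36404 = -62558*1/36404 = -31279/18202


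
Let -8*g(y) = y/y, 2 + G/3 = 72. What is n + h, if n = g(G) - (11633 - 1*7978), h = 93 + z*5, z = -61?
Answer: -30937/8 ≈ -3867.1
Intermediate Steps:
G = 210 (G = -6 + 3*72 = -6 + 216 = 210)
g(y) = -⅛ (g(y) = -y/(8*y) = -⅛*1 = -⅛)
h = -212 (h = 93 - 61*5 = 93 - 305 = -212)
n = -29241/8 (n = -⅛ - (11633 - 1*7978) = -⅛ - (11633 - 7978) = -⅛ - 1*3655 = -⅛ - 3655 = -29241/8 ≈ -3655.1)
n + h = -29241/8 - 212 = -30937/8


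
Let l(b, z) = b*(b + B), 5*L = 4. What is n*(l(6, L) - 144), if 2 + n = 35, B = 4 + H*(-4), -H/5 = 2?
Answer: 5148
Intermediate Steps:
H = -10 (H = -5*2 = -10)
L = ⅘ (L = (⅕)*4 = ⅘ ≈ 0.80000)
B = 44 (B = 4 - 10*(-4) = 4 + 40 = 44)
l(b, z) = b*(44 + b) (l(b, z) = b*(b + 44) = b*(44 + b))
n = 33 (n = -2 + 35 = 33)
n*(l(6, L) - 144) = 33*(6*(44 + 6) - 144) = 33*(6*50 - 144) = 33*(300 - 144) = 33*156 = 5148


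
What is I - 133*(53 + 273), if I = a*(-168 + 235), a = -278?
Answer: -61984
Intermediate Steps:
I = -18626 (I = -278*(-168 + 235) = -278*67 = -18626)
I - 133*(53 + 273) = -18626 - 133*(53 + 273) = -18626 - 133*326 = -18626 - 1*43358 = -18626 - 43358 = -61984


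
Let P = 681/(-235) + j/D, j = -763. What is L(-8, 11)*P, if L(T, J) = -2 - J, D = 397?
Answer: 5845606/93295 ≈ 62.657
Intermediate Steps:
P = -449662/93295 (P = 681/(-235) - 763/397 = 681*(-1/235) - 763*1/397 = -681/235 - 763/397 = -449662/93295 ≈ -4.8198)
L(-8, 11)*P = (-2 - 1*11)*(-449662/93295) = (-2 - 11)*(-449662/93295) = -13*(-449662/93295) = 5845606/93295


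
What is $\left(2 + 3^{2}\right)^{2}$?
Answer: $121$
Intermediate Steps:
$\left(2 + 3^{2}\right)^{2} = \left(2 + 9\right)^{2} = 11^{2} = 121$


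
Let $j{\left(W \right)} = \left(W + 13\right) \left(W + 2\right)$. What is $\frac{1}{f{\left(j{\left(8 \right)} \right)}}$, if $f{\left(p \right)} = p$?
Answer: $\frac{1}{210} \approx 0.0047619$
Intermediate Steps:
$j{\left(W \right)} = \left(2 + W\right) \left(13 + W\right)$ ($j{\left(W \right)} = \left(13 + W\right) \left(2 + W\right) = \left(2 + W\right) \left(13 + W\right)$)
$\frac{1}{f{\left(j{\left(8 \right)} \right)}} = \frac{1}{26 + 8^{2} + 15 \cdot 8} = \frac{1}{26 + 64 + 120} = \frac{1}{210}$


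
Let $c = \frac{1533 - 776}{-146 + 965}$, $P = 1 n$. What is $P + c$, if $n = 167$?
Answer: $\frac{137530}{819} \approx 167.92$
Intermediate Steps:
$P = 167$ ($P = 1 \cdot 167 = 167$)
$c = \frac{757}{819} \approx 0.9243$
$P + c = 167 + \frac{757}{819} = \frac{137530}{819}$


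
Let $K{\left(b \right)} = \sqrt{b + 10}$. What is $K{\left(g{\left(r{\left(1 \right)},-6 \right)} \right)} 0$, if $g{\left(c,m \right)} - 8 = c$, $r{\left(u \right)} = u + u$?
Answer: $0$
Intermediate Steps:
$r{\left(u \right)} = 2 u$
$g{\left(c,m \right)} = 8 + c$
$K{\left(b \right)} = \sqrt{10 + b}$
$K{\left(g{\left(r{\left(1 \right)},-6 \right)} \right)} 0 = \sqrt{10 + \left(8 + 2 \cdot 1\right)} 0 = \sqrt{10 + \left(8 + 2\right)} 0 = \sqrt{10 + 10} \cdot 0 = \sqrt{20} \cdot 0 = 2 \sqrt{5} \cdot 0 = 0$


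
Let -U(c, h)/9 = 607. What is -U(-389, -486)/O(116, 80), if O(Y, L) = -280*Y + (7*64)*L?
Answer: 1821/1120 ≈ 1.6259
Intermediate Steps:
U(c, h) = -5463 (U(c, h) = -9*607 = -5463)
O(Y, L) = -280*Y + 448*L
-U(-389, -486)/O(116, 80) = -(-5463)/(-280*116 + 448*80) = -(-5463)/(-32480 + 35840) = -(-5463)/3360 = -1*(-1821/1120) = 1821/1120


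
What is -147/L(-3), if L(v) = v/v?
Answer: -147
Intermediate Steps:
L(v) = 1
-147/L(-3) = -147/1 = -147*1 = -147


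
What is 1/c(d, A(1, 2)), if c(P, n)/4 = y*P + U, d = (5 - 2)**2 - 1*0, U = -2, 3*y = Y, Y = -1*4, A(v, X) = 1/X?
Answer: -1/56 ≈ -0.017857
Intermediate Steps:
Y = -4
y = -4/3 (y = (1/3)*(-4) = -4/3 ≈ -1.3333)
d = 9 (d = 3**2 + 0 = 9 + 0 = 9)
c(P, n) = -8 - 16*P/3 (c(P, n) = 4*(-4*P/3 - 2) = 4*(-2 - 4*P/3) = -8 - 16*P/3)
1/c(d, A(1, 2)) = 1/(-8 - 16/3*9) = 1/(-8 - 48) = 1/(-56) = -1/56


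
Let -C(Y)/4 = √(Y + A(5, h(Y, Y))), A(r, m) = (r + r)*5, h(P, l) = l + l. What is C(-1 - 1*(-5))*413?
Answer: -4956*√6 ≈ -12140.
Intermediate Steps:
h(P, l) = 2*l
A(r, m) = 10*r (A(r, m) = (2*r)*5 = 10*r)
C(Y) = -4*√(50 + Y) (C(Y) = -4*√(Y + 10*5) = -4*√(Y + 50) = -4*√(50 + Y))
C(-1 - 1*(-5))*413 = -4*√(50 + (-1 - 1*(-5)))*413 = -4*√(50 + (-1 + 5))*413 = -4*√(50 + 4)*413 = -12*√6*413 = -4956*√6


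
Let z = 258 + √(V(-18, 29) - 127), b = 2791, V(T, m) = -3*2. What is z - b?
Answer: -2533 + I*√133 ≈ -2533.0 + 11.533*I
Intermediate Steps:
V(T, m) = -6
z = 258 + I*√133 (z = 258 + √(-6 - 127) = 258 + √(-133) = 258 + I*√133 ≈ 258.0 + 11.533*I)
z - b = (258 + I*√133) - 1*2791 = (258 + I*√133) - 2791 = -2533 + I*√133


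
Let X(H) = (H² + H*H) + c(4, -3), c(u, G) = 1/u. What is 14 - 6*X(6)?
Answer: -839/2 ≈ -419.50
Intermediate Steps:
X(H) = ¼ + 2*H² (X(H) = (H² + H*H) + 1/4 = (H² + H²) + ¼ = 2*H² + ¼ = ¼ + 2*H²)
14 - 6*X(6) = 14 - 6*(¼ + 2*6²) = 14 - 6*(¼ + 2*36) = 14 - 6*(¼ + 72) = 14 - 6*289/4 = 14 - 867/2 = -839/2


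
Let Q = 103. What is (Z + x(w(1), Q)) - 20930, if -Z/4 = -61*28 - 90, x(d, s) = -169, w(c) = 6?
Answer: -13907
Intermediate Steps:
Z = 7192 (Z = -4*(-61*28 - 90) = -4*(-1708 - 90) = -4*(-1798) = 7192)
(Z + x(w(1), Q)) - 20930 = (7192 - 169) - 20930 = 7023 - 20930 = -13907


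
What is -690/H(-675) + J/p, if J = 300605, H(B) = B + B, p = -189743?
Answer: -9163136/8538435 ≈ -1.0732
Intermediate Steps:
H(B) = 2*B
-690/H(-675) + J/p = -690/(2*(-675)) + 300605/(-189743) = -690/(-1350) + 300605*(-1/189743) = -690*(-1/1350) - 300605/189743 = 23/45 - 300605/189743 = -9163136/8538435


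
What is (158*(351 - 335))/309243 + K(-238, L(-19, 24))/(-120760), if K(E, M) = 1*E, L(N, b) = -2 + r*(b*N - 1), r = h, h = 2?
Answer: 189440557/18672092340 ≈ 0.010146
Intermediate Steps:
r = 2
L(N, b) = -4 + 2*N*b (L(N, b) = -2 + 2*(b*N - 1) = -2 + 2*(N*b - 1) = -2 + 2*(-1 + N*b) = -2 + (-2 + 2*N*b) = -4 + 2*N*b)
K(E, M) = E
(158*(351 - 335))/309243 + K(-238, L(-19, 24))/(-120760) = (158*(351 - 335))/309243 - 238/(-120760) = (158*16)*(1/309243) - 238*(-1/120760) = 2528*(1/309243) + 119/60380 = 2528/309243 + 119/60380 = 189440557/18672092340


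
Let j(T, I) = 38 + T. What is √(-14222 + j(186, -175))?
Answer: I*√13998 ≈ 118.31*I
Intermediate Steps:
√(-14222 + j(186, -175)) = √(-14222 + (38 + 186)) = √(-14222 + 224) = √(-13998) = I*√13998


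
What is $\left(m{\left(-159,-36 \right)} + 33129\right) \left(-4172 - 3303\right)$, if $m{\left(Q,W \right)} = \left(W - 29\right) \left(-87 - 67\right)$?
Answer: $-322464025$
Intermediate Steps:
$m{\left(Q,W \right)} = 4466 - 154 W$ ($m{\left(Q,W \right)} = \left(-29 + W\right) \left(-154\right) = 4466 - 154 W$)
$\left(m{\left(-159,-36 \right)} + 33129\right) \left(-4172 - 3303\right) = \left(\left(4466 - -5544\right) + 33129\right) \left(-4172 - 3303\right) = \left(\left(4466 + 5544\right) + 33129\right) \left(-7475\right) = \left(10010 + 33129\right) \left(-7475\right) = 43139 \left(-7475\right) = -322464025$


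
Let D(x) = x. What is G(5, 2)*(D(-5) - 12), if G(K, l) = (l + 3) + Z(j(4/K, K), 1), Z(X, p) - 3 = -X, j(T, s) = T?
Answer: -612/5 ≈ -122.40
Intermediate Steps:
Z(X, p) = 3 - X
G(K, l) = 6 + l - 4/K (G(K, l) = (l + 3) + (3 - 4/K) = (3 + l) + (3 - 4/K) = 6 + l - 4/K)
G(5, 2)*(D(-5) - 12) = (6 + 2 - 4/5)*(-5 - 12) = (6 + 2 - 4*⅕)*(-17) = (6 + 2 - ⅘)*(-17) = (36/5)*(-17) = -612/5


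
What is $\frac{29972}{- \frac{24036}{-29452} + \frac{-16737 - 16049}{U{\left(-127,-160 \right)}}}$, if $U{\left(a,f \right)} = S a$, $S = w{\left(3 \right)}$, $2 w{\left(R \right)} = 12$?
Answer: $\frac{21020135379}{30747772} \approx 683.63$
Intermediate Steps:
$w{\left(R \right)} = 6$ ($w{\left(R \right)} = \frac{1}{2} \cdot 12 = 6$)
$S = 6$
$U{\left(a,f \right)} = 6 a$
$\frac{29972}{- \frac{24036}{-29452} + \frac{-16737 - 16049}{U{\left(-127,-160 \right)}}} = \frac{29972}{- \frac{24036}{-29452} + \frac{-16737 - 16049}{6 \left(-127\right)}} = \frac{29972}{\left(-24036\right) \left(- \frac{1}{29452}\right) + \frac{-16737 - 16049}{-762}} = \frac{29972}{\frac{6009}{7363} - - \frac{16393}{381}} = \frac{29972}{\frac{6009}{7363} + \frac{16393}{381}} = \frac{29972}{\frac{122991088}{2805303}} = 29972 \cdot \frac{2805303}{122991088} = \frac{21020135379}{30747772}$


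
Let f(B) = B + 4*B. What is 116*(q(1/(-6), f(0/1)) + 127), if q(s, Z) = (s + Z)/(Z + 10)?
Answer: 220951/15 ≈ 14730.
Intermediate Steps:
f(B) = 5*B
q(s, Z) = (Z + s)/(10 + Z)
116*(q(1/(-6), f(0/1)) + 127) = 116*((5*(0/1) + 1/(-6))/(10 + 5*(0/1)) + 127) = 116*((5*(0*1) - 1/6)/(10 + 5*(0*1)) + 127) = 116*((5*0 - 1/6)/(10 + 5*0) + 127) = 116*((0 - 1/6)/(10 + 0) + 127) = 116*(-1/6/10 + 127) = 116*((1/10)*(-1/6) + 127) = 116*(-1/60 + 127) = 116*(7619/60) = 220951/15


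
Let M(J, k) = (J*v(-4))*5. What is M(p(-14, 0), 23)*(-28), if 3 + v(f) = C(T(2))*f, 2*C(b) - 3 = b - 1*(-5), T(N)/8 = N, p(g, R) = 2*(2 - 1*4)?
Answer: -28560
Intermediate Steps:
p(g, R) = -4 (p(g, R) = 2*(2 - 4) = 2*(-2) = -4)
T(N) = 8*N
C(b) = 4 + b/2 (C(b) = 3/2 + (b - 1*(-5))/2 = 3/2 + (b + 5)/2 = 3/2 + (5 + b)/2 = 3/2 + (5/2 + b/2) = 4 + b/2)
v(f) = -3 + 12*f (v(f) = -3 + (4 + (8*2)/2)*f = -3 + (4 + (1/2)*16)*f = -3 + (4 + 8)*f = -3 + 12*f)
M(J, k) = -255*J (M(J, k) = (J*(-3 + 12*(-4)))*5 = (J*(-3 - 48))*5 = (J*(-51))*5 = -51*J*5 = -255*J)
M(p(-14, 0), 23)*(-28) = -255*(-4)*(-28) = 1020*(-28) = -28560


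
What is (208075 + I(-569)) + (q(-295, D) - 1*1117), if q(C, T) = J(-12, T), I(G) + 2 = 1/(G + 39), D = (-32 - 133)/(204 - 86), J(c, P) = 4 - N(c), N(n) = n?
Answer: 109695159/530 ≈ 2.0697e+5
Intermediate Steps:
J(c, P) = 4 - c
D = -165/118 ≈ -1.3983
I(G) = -2 + 1/(39 + G) (I(G) = -2 + 1/(G + 39) = -2 + 1/(39 + G))
q(C, T) = 16 (q(C, T) = 4 - 1*(-12) = 4 + 12 = 16)
(208075 + I(-569)) + (q(-295, D) - 1*1117) = (208075 + (-77 - 2*(-569))/(39 - 569)) + (16 - 1*1117) = (208075 + (-77 + 1138)/(-530)) + (16 - 1117) = (208075 - 1/530*1061) - 1101 = (208075 - 1061/530) - 1101 = 110278689/530 - 1101 = 109695159/530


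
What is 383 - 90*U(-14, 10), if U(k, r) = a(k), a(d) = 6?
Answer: -157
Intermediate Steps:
U(k, r) = 6
383 - 90*U(-14, 10) = 383 - 90*6 = 383 - 540 = -157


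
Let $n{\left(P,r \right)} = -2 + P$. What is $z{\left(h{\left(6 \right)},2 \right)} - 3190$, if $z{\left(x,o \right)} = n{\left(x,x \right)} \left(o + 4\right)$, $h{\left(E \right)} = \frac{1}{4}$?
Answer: $- \frac{6401}{2} \approx -3200.5$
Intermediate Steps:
$h{\left(E \right)} = \frac{1}{4}$
$z{\left(x,o \right)} = \left(-2 + x\right) \left(4 + o\right)$ ($z{\left(x,o \right)} = \left(-2 + x\right) \left(o + 4\right) = \left(-2 + x\right) \left(4 + o\right)$)
$z{\left(h{\left(6 \right)},2 \right)} - 3190 = \left(-2 + \frac{1}{4}\right) \left(4 + 2\right) - 3190 = \left(- \frac{7}{4}\right) 6 - 3190 = - \frac{21}{2} - 3190 = - \frac{6401}{2}$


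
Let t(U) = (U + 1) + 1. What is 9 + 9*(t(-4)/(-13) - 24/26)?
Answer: 27/13 ≈ 2.0769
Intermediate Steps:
t(U) = 2 + U (t(U) = (1 + U) + 1 = 2 + U)
9 + 9*(t(-4)/(-13) - 24/26) = 9 + 9*((2 - 4)/(-13) - 24/26) = 9 + 9*(-2*(-1/13) - 24*1/26) = 9 + 9*(2/13 - 12/13) = 9 + 9*(-10/13) = 9 - 90/13 = 27/13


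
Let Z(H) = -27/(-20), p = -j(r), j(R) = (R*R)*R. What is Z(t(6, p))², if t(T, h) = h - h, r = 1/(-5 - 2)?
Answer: 729/400 ≈ 1.8225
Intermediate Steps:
r = -⅐ (r = 1/(-7) = -⅐ ≈ -0.14286)
j(R) = R³ (j(R) = R²*R = R³)
p = 1/343 (p = -(-⅐)³ = -1*(-1/343) = 1/343 ≈ 0.0029155)
t(T, h) = 0
Z(H) = 27/20 (Z(H) = -27*(-1/20) = 27/20)
Z(t(6, p))² = (27/20)² = 729/400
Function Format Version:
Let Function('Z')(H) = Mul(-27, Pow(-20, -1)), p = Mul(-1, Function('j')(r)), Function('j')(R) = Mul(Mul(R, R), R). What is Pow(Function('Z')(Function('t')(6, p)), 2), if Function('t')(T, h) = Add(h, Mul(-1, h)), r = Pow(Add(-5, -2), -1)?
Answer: Rational(729, 400) ≈ 1.8225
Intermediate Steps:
r = Rational(-1, 7) (r = Pow(-7, -1) = Rational(-1, 7) ≈ -0.14286)
Function('j')(R) = Pow(R, 3) (Function('j')(R) = Mul(Pow(R, 2), R) = Pow(R, 3))
p = Rational(1, 343) (p = Mul(-1, Pow(Rational(-1, 7), 3)) = Mul(-1, Rational(-1, 343)) = Rational(1, 343) ≈ 0.0029155)
Function('t')(T, h) = 0
Function('Z')(H) = Rational(27, 20) (Function('Z')(H) = Mul(-27, Rational(-1, 20)) = Rational(27, 20))
Pow(Function('Z')(Function('t')(6, p)), 2) = Pow(Rational(27, 20), 2) = Rational(729, 400)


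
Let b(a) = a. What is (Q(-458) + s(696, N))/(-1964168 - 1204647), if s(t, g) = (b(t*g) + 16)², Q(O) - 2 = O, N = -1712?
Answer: -283951607768/633763 ≈ -4.4804e+5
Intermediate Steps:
Q(O) = 2 + O
s(t, g) = (16 + g*t)² (s(t, g) = (t*g + 16)² = (g*t + 16)² = (16 + g*t)²)
(Q(-458) + s(696, N))/(-1964168 - 1204647) = ((2 - 458) + (16 - 1712*696)²)/(-1964168 - 1204647) = (-456 + (16 - 1191552)²)/(-3168815) = (-456 + (-1191536)²)*(-1/3168815) = (-456 + 1419758039296)*(-1/3168815) = 1419758038840*(-1/3168815) = -283951607768/633763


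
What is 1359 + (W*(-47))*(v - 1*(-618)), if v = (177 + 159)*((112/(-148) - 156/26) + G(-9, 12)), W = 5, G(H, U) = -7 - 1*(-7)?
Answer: 14416773/37 ≈ 3.8964e+5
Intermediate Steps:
G(H, U) = 0 (G(H, U) = -7 + 7 = 0)
v = -84000/37 (v = (177 + 159)*((112/(-148) - 156/26) + 0) = 336*((112*(-1/148) - 156*1/26) + 0) = 336*((-28/37 - 6) + 0) = 336*(-250/37 + 0) = 336*(-250/37) = -84000/37 ≈ -2270.3)
1359 + (W*(-47))*(v - 1*(-618)) = 1359 + (5*(-47))*(-84000/37 - 1*(-618)) = 1359 - 235*(-84000/37 + 618) = 1359 - 235*(-61134/37) = 1359 + 14366490/37 = 14416773/37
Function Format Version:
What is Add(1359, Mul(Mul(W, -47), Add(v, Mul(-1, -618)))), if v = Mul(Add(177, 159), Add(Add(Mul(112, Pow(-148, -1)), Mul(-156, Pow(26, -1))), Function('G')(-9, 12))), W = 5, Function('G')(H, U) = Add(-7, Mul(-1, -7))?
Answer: Rational(14416773, 37) ≈ 3.8964e+5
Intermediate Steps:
Function('G')(H, U) = 0 (Function('G')(H, U) = Add(-7, 7) = 0)
v = Rational(-84000, 37) (v = Mul(Add(177, 159), Add(Add(Mul(112, Pow(-148, -1)), Mul(-156, Pow(26, -1))), 0)) = Mul(336, Add(Add(Mul(112, Rational(-1, 148)), Mul(-156, Rational(1, 26))), 0)) = Mul(336, Add(Add(Rational(-28, 37), -6), 0)) = Mul(336, Add(Rational(-250, 37), 0)) = Mul(336, Rational(-250, 37)) = Rational(-84000, 37) ≈ -2270.3)
Add(1359, Mul(Mul(W, -47), Add(v, Mul(-1, -618)))) = Add(1359, Mul(Mul(5, -47), Add(Rational(-84000, 37), Mul(-1, -618)))) = Add(1359, Mul(-235, Add(Rational(-84000, 37), 618))) = Add(1359, Mul(-235, Rational(-61134, 37))) = Add(1359, Rational(14366490, 37)) = Rational(14416773, 37)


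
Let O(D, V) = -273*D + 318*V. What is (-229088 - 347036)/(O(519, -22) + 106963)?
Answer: 144031/10430 ≈ 13.809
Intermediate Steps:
(-229088 - 347036)/(O(519, -22) + 106963) = (-229088 - 347036)/((-273*519 + 318*(-22)) + 106963) = -576124/((-141687 - 6996) + 106963) = -576124/(-148683 + 106963) = -576124/(-41720) = -576124*(-1/41720) = 144031/10430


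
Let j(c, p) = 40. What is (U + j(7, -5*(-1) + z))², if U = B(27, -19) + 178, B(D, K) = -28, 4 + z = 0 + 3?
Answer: 36100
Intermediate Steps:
z = -1 (z = -4 + (0 + 3) = -4 + 3 = -1)
U = 150 (U = -28 + 178 = 150)
(U + j(7, -5*(-1) + z))² = (150 + 40)² = 190² = 36100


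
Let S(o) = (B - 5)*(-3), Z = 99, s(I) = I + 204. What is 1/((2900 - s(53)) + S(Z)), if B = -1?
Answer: 1/2661 ≈ 0.00037580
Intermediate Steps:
s(I) = 204 + I
S(o) = 18 (S(o) = (-1 - 5)*(-3) = -6*(-3) = 18)
1/((2900 - s(53)) + S(Z)) = 1/((2900 - (204 + 53)) + 18) = 1/((2900 - 1*257) + 18) = 1/((2900 - 257) + 18) = 1/(2643 + 18) = 1/2661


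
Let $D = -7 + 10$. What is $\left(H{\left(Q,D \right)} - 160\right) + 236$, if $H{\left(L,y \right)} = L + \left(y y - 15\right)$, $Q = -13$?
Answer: $57$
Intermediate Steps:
$D = 3$
$H{\left(L,y \right)} = -15 + L + y^{2}$ ($H{\left(L,y \right)} = L + \left(y^{2} - 15\right) = L + \left(-15 + y^{2}\right) = -15 + L + y^{2}$)
$\left(H{\left(Q,D \right)} - 160\right) + 236 = \left(\left(-15 - 13 + 3^{2}\right) - 160\right) + 236 = \left(\left(-15 - 13 + 9\right) - 160\right) + 236 = \left(-19 - 160\right) + 236 = -179 + 236 = 57$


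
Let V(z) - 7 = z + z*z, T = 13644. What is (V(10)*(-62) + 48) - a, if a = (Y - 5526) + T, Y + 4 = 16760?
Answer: -32080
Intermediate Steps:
Y = 16756 (Y = -4 + 16760 = 16756)
V(z) = 7 + z + z² (V(z) = 7 + (z + z*z) = 7 + (z + z²) = 7 + z + z²)
a = 24874 (a = (16756 - 5526) + 13644 = 11230 + 13644 = 24874)
(V(10)*(-62) + 48) - a = ((7 + 10 + 10²)*(-62) + 48) - 1*24874 = ((7 + 10 + 100)*(-62) + 48) - 24874 = (117*(-62) + 48) - 24874 = (-7254 + 48) - 24874 = -7206 - 24874 = -32080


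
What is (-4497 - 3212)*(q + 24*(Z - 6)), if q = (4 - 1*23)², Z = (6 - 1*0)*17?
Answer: -20544485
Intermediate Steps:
Z = 102 (Z = (6 + 0)*17 = 6*17 = 102)
q = 361 (q = (4 - 23)² = (-19)² = 361)
(-4497 - 3212)*(q + 24*(Z - 6)) = (-4497 - 3212)*(361 + 24*(102 - 6)) = -7709*(361 + 24*96) = -7709*(361 + 2304) = -7709*2665 = -20544485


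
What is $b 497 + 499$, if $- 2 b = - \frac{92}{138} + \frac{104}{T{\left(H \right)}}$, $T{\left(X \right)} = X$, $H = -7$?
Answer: $\frac{13070}{3} \approx 4356.7$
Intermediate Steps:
$b = \frac{163}{21}$ ($b = - \frac{- \frac{92}{138} + \frac{104}{-7}}{2} = - \frac{\left(-92\right) \frac{1}{138} + 104 \left(- \frac{1}{7}\right)}{2} = - \frac{- \frac{2}{3} - \frac{104}{7}}{2} = \left(- \frac{1}{2}\right) \left(- \frac{326}{21}\right) = \frac{163}{21} \approx 7.7619$)
$b 497 + 499 = \frac{163}{21} \cdot 497 + 499 = \frac{11573}{3} + 499 = \frac{13070}{3}$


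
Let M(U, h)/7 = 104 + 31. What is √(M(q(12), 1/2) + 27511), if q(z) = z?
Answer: 2*√7114 ≈ 168.69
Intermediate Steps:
M(U, h) = 945 (M(U, h) = 7*(104 + 31) = 7*135 = 945)
√(M(q(12), 1/2) + 27511) = √(945 + 27511) = √28456 = 2*√7114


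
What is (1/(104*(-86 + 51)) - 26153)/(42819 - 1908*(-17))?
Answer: -31732307/91309400 ≈ -0.34753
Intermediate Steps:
(1/(104*(-86 + 51)) - 26153)/(42819 - 1908*(-17)) = (1/(104*(-35)) - 26153)/(42819 + 32436) = (1/(-3640) - 26153)/75255 = (-1/3640 - 26153)*(1/75255) = -95196921/3640*1/75255 = -31732307/91309400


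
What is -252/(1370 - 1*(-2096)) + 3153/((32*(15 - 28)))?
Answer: -5516565/720928 ≈ -7.6520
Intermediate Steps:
-252/(1370 - 1*(-2096)) + 3153/((32*(15 - 28))) = -252/(1370 + 2096) + 3153/((32*(-13))) = -252/3466 + 3153/(-416) = -252*1/3466 + 3153*(-1/416) = -126/1733 - 3153/416 = -5516565/720928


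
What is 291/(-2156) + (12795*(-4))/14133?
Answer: -5450323/1450988 ≈ -3.7563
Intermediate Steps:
291/(-2156) + (12795*(-4))/14133 = 291*(-1/2156) - 51180*1/14133 = -291/2156 - 17060/4711 = -5450323/1450988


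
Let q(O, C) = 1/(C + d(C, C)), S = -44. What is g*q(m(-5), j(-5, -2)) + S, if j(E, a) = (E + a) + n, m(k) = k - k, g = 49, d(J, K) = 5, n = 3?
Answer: 5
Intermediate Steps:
m(k) = 0
j(E, a) = 3 + E + a (j(E, a) = (E + a) + 3 = 3 + E + a)
q(O, C) = 1/(5 + C) (q(O, C) = 1/(C + 5) = 1/(5 + C))
g*q(m(-5), j(-5, -2)) + S = 49/(5 + (3 - 5 - 2)) - 44 = 49/(5 - 4) - 44 = 49/1 - 44 = 49*1 - 44 = 49 - 44 = 5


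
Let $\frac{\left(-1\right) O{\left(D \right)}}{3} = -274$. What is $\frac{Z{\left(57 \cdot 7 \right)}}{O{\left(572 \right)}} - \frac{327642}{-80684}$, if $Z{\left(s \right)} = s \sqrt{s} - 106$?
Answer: $\frac{65192305}{16580562} + \frac{133 \sqrt{399}}{274} \approx 13.628$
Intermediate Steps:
$O{\left(D \right)} = 822$ ($O{\left(D \right)} = \left(-3\right) \left(-274\right) = 822$)
$Z{\left(s \right)} = -106 + s^{\frac{3}{2}}$ ($Z{\left(s \right)} = s^{\frac{3}{2}} - 106 = -106 + s^{\frac{3}{2}}$)
$\frac{Z{\left(57 \cdot 7 \right)}}{O{\left(572 \right)}} - \frac{327642}{-80684} = \frac{-106 + \left(57 \cdot 7\right)^{\frac{3}{2}}}{822} - \frac{327642}{-80684} = \left(-106 + 399^{\frac{3}{2}}\right) \frac{1}{822} - - \frac{163821}{40342} = \left(-106 + 399 \sqrt{399}\right) \frac{1}{822} + \frac{163821}{40342} = \left(- \frac{53}{411} + \frac{133 \sqrt{399}}{274}\right) + \frac{163821}{40342} = \frac{65192305}{16580562} + \frac{133 \sqrt{399}}{274}$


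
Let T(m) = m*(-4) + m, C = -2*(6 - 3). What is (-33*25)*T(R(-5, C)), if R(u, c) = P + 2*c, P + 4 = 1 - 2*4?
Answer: -56925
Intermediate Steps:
P = -11 (P = -4 + (1 - 2*4) = -4 + (1 - 8) = -4 - 7 = -11)
C = -6 (C = -2*3 = -6)
R(u, c) = -11 + 2*c
T(m) = -3*m (T(m) = -4*m + m = -3*m)
(-33*25)*T(R(-5, C)) = (-33*25)*(-3*(-11 + 2*(-6))) = -(-2475)*(-11 - 12) = -(-2475)*(-23) = -825*69 = -56925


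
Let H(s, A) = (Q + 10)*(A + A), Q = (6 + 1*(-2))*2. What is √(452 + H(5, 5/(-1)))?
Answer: 4*√17 ≈ 16.492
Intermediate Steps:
Q = 8 (Q = (6 - 2)*2 = 4*2 = 8)
H(s, A) = 36*A (H(s, A) = (8 + 10)*(A + A) = 18*(2*A) = 36*A)
√(452 + H(5, 5/(-1))) = √(452 + 36*(5/(-1))) = √(452 + 36*(5*(-1))) = √(452 + 36*(-5)) = √(452 - 180) = √272 = 4*√17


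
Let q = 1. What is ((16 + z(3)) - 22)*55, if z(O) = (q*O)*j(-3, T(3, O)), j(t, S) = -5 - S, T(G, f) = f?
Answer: -1650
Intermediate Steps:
z(O) = O*(-5 - O) (z(O) = (1*O)*(-5 - O) = O*(-5 - O))
((16 + z(3)) - 22)*55 = ((16 - 1*3*(5 + 3)) - 22)*55 = ((16 - 1*3*8) - 22)*55 = ((16 - 24) - 22)*55 = (-8 - 22)*55 = -30*55 = -1650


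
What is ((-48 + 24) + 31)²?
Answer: 49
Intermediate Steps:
((-48 + 24) + 31)² = (-24 + 31)² = 7² = 49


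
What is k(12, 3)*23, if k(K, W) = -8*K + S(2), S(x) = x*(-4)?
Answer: -2392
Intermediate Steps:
S(x) = -4*x
k(K, W) = -8 - 8*K (k(K, W) = -8*K - 4*2 = -8*K - 8 = -8 - 8*K)
k(12, 3)*23 = (-8 - 8*12)*23 = (-8 - 96)*23 = -104*23 = -2392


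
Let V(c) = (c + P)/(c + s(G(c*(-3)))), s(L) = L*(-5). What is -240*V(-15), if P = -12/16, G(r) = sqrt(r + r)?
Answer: 28 - 28*sqrt(10) ≈ -60.544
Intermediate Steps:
G(r) = sqrt(2)*sqrt(r) (G(r) = sqrt(2*r) = sqrt(2)*sqrt(r))
P = -3/4 (P = -12*1/16 = -3/4 ≈ -0.75000)
s(L) = -5*L
V(c) = (-3/4 + c)/(c - 5*sqrt(6)*sqrt(-c)) (V(c) = (c - 3/4)/(c - 5*sqrt(2)*sqrt(c*(-3))) = (-3/4 + c)/(c - 5*sqrt(2)*sqrt(-3*c)) = (-3/4 + c)/(c - 5*sqrt(2)*sqrt(3)*sqrt(-c)) = (-3/4 + c)/(c - 5*sqrt(6)*sqrt(-c)))
-240*V(-15) = -240*(-3/4 - 15)/(-15 - 5*sqrt(6)*sqrt(-1*(-15))) = -240*(-63)/((-15 - 5*sqrt(6)*sqrt(15))*4) = -240*(-63)/((-15 - 15*sqrt(10))*4) = -(-3780)/(-15 - 15*sqrt(10)) = 3780/(-15 - 15*sqrt(10))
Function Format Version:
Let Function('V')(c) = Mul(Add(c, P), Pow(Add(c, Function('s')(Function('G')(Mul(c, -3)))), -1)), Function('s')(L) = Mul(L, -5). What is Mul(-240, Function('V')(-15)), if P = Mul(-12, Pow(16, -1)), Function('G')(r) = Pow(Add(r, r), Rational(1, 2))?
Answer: Add(28, Mul(-28, Pow(10, Rational(1, 2)))) ≈ -60.544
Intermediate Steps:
Function('G')(r) = Mul(Pow(2, Rational(1, 2)), Pow(r, Rational(1, 2))) (Function('G')(r) = Pow(Mul(2, r), Rational(1, 2)) = Mul(Pow(2, Rational(1, 2)), Pow(r, Rational(1, 2))))
P = Rational(-3, 4) (P = Mul(-12, Rational(1, 16)) = Rational(-3, 4) ≈ -0.75000)
Function('s')(L) = Mul(-5, L)
Function('V')(c) = Mul(Pow(Add(c, Mul(-5, Pow(6, Rational(1, 2)), Pow(Mul(-1, c), Rational(1, 2)))), -1), Add(Rational(-3, 4), c)) (Function('V')(c) = Mul(Add(c, Rational(-3, 4)), Pow(Add(c, Mul(-5, Mul(Pow(2, Rational(1, 2)), Pow(Mul(c, -3), Rational(1, 2))))), -1)) = Mul(Add(Rational(-3, 4), c), Pow(Add(c, Mul(-5, Mul(Pow(2, Rational(1, 2)), Pow(Mul(-3, c), Rational(1, 2))))), -1)) = Mul(Add(Rational(-3, 4), c), Pow(Add(c, Mul(-5, Mul(Pow(2, Rational(1, 2)), Mul(Pow(3, Rational(1, 2)), Pow(Mul(-1, c), Rational(1, 2)))))), -1)) = Mul(Add(Rational(-3, 4), c), Pow(Add(c, Mul(-5, Mul(Pow(6, Rational(1, 2)), Pow(Mul(-1, c), Rational(1, 2))))), -1)) = Mul(Add(Rational(-3, 4), c), Pow(Add(c, Mul(-5, Pow(6, Rational(1, 2)), Pow(Mul(-1, c), Rational(1, 2)))), -1)) = Mul(Pow(Add(c, Mul(-5, Pow(6, Rational(1, 2)), Pow(Mul(-1, c), Rational(1, 2)))), -1), Add(Rational(-3, 4), c)))
Mul(-240, Function('V')(-15)) = Mul(-240, Mul(Pow(Add(-15, Mul(-5, Pow(6, Rational(1, 2)), Pow(Mul(-1, -15), Rational(1, 2)))), -1), Add(Rational(-3, 4), -15))) = Mul(-240, Mul(Pow(Add(-15, Mul(-5, Pow(6, Rational(1, 2)), Pow(15, Rational(1, 2)))), -1), Rational(-63, 4))) = Mul(-240, Mul(Pow(Add(-15, Mul(-15, Pow(10, Rational(1, 2)))), -1), Rational(-63, 4))) = Mul(-240, Mul(Rational(-63, 4), Pow(Add(-15, Mul(-15, Pow(10, Rational(1, 2)))), -1))) = Mul(3780, Pow(Add(-15, Mul(-15, Pow(10, Rational(1, 2)))), -1))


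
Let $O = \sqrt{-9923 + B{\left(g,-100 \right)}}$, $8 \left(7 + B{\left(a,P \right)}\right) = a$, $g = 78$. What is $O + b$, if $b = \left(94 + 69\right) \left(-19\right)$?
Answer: $-3097 + \frac{3 i \sqrt{4409}}{2} \approx -3097.0 + 99.6 i$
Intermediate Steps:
$B{\left(a,P \right)} = -7 + \frac{a}{8}$
$b = -3097$ ($b = 163 \left(-19\right) = -3097$)
$O = \frac{3 i \sqrt{4409}}{2}$ ($O = \sqrt{-9923 + \left(-7 + \frac{1}{8} \cdot 78\right)} = \sqrt{-9923 + \left(-7 + \frac{39}{4}\right)} = \sqrt{-9923 + \frac{11}{4}} = \sqrt{- \frac{39681}{4}} = \frac{3 i \sqrt{4409}}{2} \approx 99.6 i$)
$O + b = \frac{3 i \sqrt{4409}}{2} - 3097 = -3097 + \frac{3 i \sqrt{4409}}{2}$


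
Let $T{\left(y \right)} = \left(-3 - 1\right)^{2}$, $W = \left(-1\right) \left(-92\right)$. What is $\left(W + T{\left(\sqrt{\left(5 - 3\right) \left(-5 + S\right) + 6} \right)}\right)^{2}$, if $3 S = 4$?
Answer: $11664$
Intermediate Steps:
$S = \frac{4}{3}$ ($S = \frac{1}{3} \cdot 4 = \frac{4}{3} \approx 1.3333$)
$W = 92$
$T{\left(y \right)} = 16$ ($T{\left(y \right)} = \left(-4\right)^{2} = 16$)
$\left(W + T{\left(\sqrt{\left(5 - 3\right) \left(-5 + S\right) + 6} \right)}\right)^{2} = \left(92 + 16\right)^{2} = 108^{2} = 11664$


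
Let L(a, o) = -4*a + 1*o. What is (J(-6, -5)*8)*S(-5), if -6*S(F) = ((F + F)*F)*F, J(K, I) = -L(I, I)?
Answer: -5000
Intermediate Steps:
L(a, o) = o - 4*a (L(a, o) = -4*a + o = o - 4*a)
J(K, I) = 3*I (J(K, I) = -(I - 4*I) = -(-3)*I = 3*I)
S(F) = -F**3/3 (S(F) = -(F + F)*F*F/6 = -(2*F)*F*F/6 = -2*F**2*F/6 = -F**3/3)
(J(-6, -5)*8)*S(-5) = ((3*(-5))*8)*(-1/3*(-5)**3) = (-15*8)*(-1/3*(-125)) = -120*125/3 = -5000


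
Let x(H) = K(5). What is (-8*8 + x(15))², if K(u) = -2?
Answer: 4356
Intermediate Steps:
x(H) = -2
(-8*8 + x(15))² = (-8*8 - 2)² = (-64 - 2)² = (-66)² = 4356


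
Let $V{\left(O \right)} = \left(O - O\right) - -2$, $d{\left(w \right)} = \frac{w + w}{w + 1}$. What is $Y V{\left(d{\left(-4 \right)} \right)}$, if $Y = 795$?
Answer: $1590$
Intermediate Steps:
$d{\left(w \right)} = \frac{2 w}{1 + w}$
$V{\left(O \right)} = 2$ ($V{\left(O \right)} = 0 + 2 = 2$)
$Y V{\left(d{\left(-4 \right)} \right)} = 795 \cdot 2 = 1590$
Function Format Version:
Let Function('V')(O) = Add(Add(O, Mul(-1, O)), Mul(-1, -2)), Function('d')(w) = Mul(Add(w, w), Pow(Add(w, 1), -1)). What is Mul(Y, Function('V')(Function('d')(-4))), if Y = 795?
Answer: 1590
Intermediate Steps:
Function('d')(w) = Mul(2, w, Pow(Add(1, w), -1)) (Function('d')(w) = Mul(Mul(2, w), Pow(Add(1, w), -1)) = Mul(2, w, Pow(Add(1, w), -1)))
Function('V')(O) = 2 (Function('V')(O) = Add(0, 2) = 2)
Mul(Y, Function('V')(Function('d')(-4))) = Mul(795, 2) = 1590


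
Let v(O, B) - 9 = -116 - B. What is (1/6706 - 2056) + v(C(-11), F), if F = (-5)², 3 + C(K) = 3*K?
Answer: -14672727/6706 ≈ -2188.0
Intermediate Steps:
C(K) = -3 + 3*K
F = 25
v(O, B) = -107 - B (v(O, B) = 9 + (-116 - B) = -107 - B)
(1/6706 - 2056) + v(C(-11), F) = (1/6706 - 2056) + (-107 - 1*25) = (1/6706 - 2056) + (-107 - 25) = -13787535/6706 - 132 = -14672727/6706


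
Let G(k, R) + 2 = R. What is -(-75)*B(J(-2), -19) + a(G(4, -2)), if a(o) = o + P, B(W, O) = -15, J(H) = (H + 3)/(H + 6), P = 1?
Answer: -1128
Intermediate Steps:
J(H) = (3 + H)/(6 + H)
G(k, R) = -2 + R
a(o) = 1 + o (a(o) = o + 1 = 1 + o)
-(-75)*B(J(-2), -19) + a(G(4, -2)) = -(-75)*(-15) + (1 + (-2 - 2)) = -75*15 + (1 - 4) = -1125 - 3 = -1128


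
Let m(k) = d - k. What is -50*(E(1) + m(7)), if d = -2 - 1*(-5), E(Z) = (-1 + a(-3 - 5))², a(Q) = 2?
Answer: 150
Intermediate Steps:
E(Z) = 1 (E(Z) = (-1 + 2)² = 1² = 1)
d = 3 (d = -2 + 5 = 3)
m(k) = 3 - k
-50*(E(1) + m(7)) = -50*(1 + (3 - 1*7)) = -50*(1 + (3 - 7)) = -50*(1 - 4) = -50*(-3) = 150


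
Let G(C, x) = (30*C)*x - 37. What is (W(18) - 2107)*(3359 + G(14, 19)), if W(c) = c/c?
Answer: -23802012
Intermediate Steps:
G(C, x) = -37 + 30*C*x (G(C, x) = 30*C*x - 37 = -37 + 30*C*x)
W(c) = 1
(W(18) - 2107)*(3359 + G(14, 19)) = (1 - 2107)*(3359 + (-37 + 30*14*19)) = -2106*(3359 + (-37 + 7980)) = -2106*(3359 + 7943) = -2106*11302 = -23802012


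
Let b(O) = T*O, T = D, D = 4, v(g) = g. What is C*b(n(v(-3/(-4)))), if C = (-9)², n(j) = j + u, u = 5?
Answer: 1863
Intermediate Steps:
T = 4
n(j) = 5 + j (n(j) = j + 5 = 5 + j)
b(O) = 4*O
C = 81
C*b(n(v(-3/(-4)))) = 81*(4*(5 - 3/(-4))) = 81*(4*(5 - 3*(-¼))) = 81*(4*(5 + ¾)) = 81*(4*(23/4)) = 81*23 = 1863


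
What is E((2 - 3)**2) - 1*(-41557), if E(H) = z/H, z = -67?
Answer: 41490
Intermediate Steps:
E(H) = -67/H
E((2 - 3)**2) - 1*(-41557) = -67/(2 - 3)**2 - 1*(-41557) = -67/((-1)**2) + 41557 = -67/1 + 41557 = -67*1 + 41557 = -67 + 41557 = 41490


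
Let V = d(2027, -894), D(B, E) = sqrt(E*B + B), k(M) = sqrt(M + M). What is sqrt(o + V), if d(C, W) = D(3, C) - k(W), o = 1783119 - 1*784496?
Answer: sqrt(998701 - 2*I*sqrt(447)) ≈ 999.35 - 0.021*I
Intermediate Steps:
k(M) = sqrt(2)*sqrt(M) (k(M) = sqrt(2*M) = sqrt(2)*sqrt(M))
D(B, E) = sqrt(B + B*E) (D(B, E) = sqrt(B*E + B) = sqrt(B + B*E))
o = 998623 (o = 1783119 - 784496 = 998623)
d(C, W) = sqrt(3 + 3*C) - sqrt(2)*sqrt(W) (d(C, W) = sqrt(3*(1 + C)) - sqrt(2)*sqrt(W) = sqrt(3 + 3*C) - sqrt(2)*sqrt(W))
V = 78 - 2*I*sqrt(447) (V = sqrt(3 + 3*2027) - sqrt(2)*sqrt(-894) = sqrt(3 + 6081) - sqrt(2)*I*sqrt(894) = sqrt(6084) - 2*I*sqrt(447) = 78 - 2*I*sqrt(447) ≈ 78.0 - 42.285*I)
sqrt(o + V) = sqrt(998623 + (78 - 2*I*sqrt(447))) = sqrt(998701 - 2*I*sqrt(447))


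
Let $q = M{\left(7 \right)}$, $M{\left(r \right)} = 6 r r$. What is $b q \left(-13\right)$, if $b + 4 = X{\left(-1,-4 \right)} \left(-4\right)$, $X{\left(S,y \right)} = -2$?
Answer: $-15288$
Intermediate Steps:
$M{\left(r \right)} = 6 r^{2}$
$q = 294$ ($q = 6 \cdot 7^{2} = 6 \cdot 49 = 294$)
$b = 4$ ($b = -4 - -8 = -4 + 8 = 4$)
$b q \left(-13\right) = 4 \cdot 294 \left(-13\right) = 1176 \left(-13\right) = -15288$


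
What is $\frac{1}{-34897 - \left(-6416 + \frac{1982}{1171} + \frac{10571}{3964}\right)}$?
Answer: $- \frac{4641844}{132224594253} \approx -3.5106 \cdot 10^{-5}$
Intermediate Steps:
$\frac{1}{-34897 - \left(-6416 + \frac{1982}{1171} + \frac{10571}{3964}\right)} = \frac{1}{-34897 + \left(6416 - \left(\frac{10571}{3964} + \frac{1982}{1171}\right)\right)} = \frac{1}{-34897 + \left(6416 - \frac{20235289}{4641844}\right)} = \frac{1}{-34897 + \frac{29761835815}{4641844}} = \frac{1}{- \frac{132224594253}{4641844}} = - \frac{4641844}{132224594253}$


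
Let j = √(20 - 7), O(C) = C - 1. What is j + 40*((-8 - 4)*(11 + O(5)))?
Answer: -7200 + √13 ≈ -7196.4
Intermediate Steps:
O(C) = -1 + C
j = √13 ≈ 3.6056
j + 40*((-8 - 4)*(11 + O(5))) = √13 + 40*((-8 - 4)*(11 + (-1 + 5))) = √13 + 40*(-12*(11 + 4)) = √13 + 40*(-12*15) = √13 + 40*(-180) = √13 - 7200 = -7200 + √13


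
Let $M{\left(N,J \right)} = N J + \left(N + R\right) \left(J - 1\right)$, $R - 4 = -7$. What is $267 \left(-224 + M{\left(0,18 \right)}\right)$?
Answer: $-73425$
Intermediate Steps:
$R = -3$ ($R = 4 - 7 = -3$)
$M{\left(N,J \right)} = J N + \left(-1 + J\right) \left(-3 + N\right)$ ($M{\left(N,J \right)} = N J + \left(N - 3\right) \left(J - 1\right) = J N + \left(-3 + N\right) \left(-1 + J\right) = J N + \left(-1 + J\right) \left(-3 + N\right)$)
$267 \left(-224 + M{\left(0,18 \right)}\right) = 267 \left(-224 + \left(3 - 0 - 54 + 2 \cdot 18 \cdot 0\right)\right) = 267 \left(-224 + \left(3 + 0 - 54 + 0\right)\right) = 267 \left(-224 - 51\right) = 267 \left(-275\right) = -73425$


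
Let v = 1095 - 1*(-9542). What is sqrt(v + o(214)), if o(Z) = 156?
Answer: sqrt(10793) ≈ 103.89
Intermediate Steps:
v = 10637 (v = 1095 + 9542 = 10637)
sqrt(v + o(214)) = sqrt(10637 + 156) = sqrt(10793)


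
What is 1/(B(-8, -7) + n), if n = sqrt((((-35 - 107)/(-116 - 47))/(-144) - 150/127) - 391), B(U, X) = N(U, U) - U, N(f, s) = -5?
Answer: 4471416/597958217 - 6*I*sqrt(24201289404538)/597958217 ≈ 0.0074778 - 0.049363*I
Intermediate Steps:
B(U, X) = -5 - U
n = I*sqrt(24201289404538)/248412 (n = sqrt((-142/(-163)*(-1/144) - 150*1/127) - 391) = sqrt((-142*(-1/163)*(-1/144) - 150/127) - 391) = sqrt(((142/163)*(-1/144) - 150/127) - 391) = sqrt((-71/11736 - 150/127) - 391) = sqrt(-1769417/1490472 - 391) = sqrt(-584543969/1490472) = I*sqrt(24201289404538)/248412 ≈ 19.804*I)
1/(B(-8, -7) + n) = 1/((-5 - 1*(-8)) + I*sqrt(24201289404538)/248412) = 1/((-5 + 8) + I*sqrt(24201289404538)/248412) = 1/(3 + I*sqrt(24201289404538)/248412)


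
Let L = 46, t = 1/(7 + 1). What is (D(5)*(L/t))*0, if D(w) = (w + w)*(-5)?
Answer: 0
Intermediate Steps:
D(w) = -10*w (D(w) = (2*w)*(-5) = -10*w)
t = 1/8 ≈ 0.12500
(D(5)*(L/t))*0 = ((-10*5)*(46/(1/8)))*0 = -2300*8*0 = -50*368*0 = -18400*0 = 0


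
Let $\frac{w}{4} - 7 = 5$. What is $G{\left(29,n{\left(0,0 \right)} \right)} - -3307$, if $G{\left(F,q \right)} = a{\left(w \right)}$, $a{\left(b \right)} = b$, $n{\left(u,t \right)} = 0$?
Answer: $3355$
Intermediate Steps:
$w = 48$ ($w = 28 + 4 \cdot 5 = 28 + 20 = 48$)
$G{\left(F,q \right)} = 48$
$G{\left(29,n{\left(0,0 \right)} \right)} - -3307 = 48 - -3307 = 48 + 3307 = 3355$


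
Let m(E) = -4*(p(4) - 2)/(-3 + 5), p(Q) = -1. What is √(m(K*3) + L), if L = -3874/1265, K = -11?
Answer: 2*√1175185/1265 ≈ 1.7139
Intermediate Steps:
L = -3874/1265 (L = -3874*1/1265 = -3874/1265 ≈ -3.0625)
m(E) = 6 (m(E) = -4*(-1 - 2)/(-3 + 5) = -(-12)/2 = -4*(-3/2) = 6)
√(m(K*3) + L) = √(6 - 3874/1265) = √(3716/1265) = 2*√1175185/1265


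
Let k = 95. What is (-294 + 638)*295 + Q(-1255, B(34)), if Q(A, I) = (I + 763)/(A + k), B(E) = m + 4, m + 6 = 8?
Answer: 117716031/1160 ≈ 1.0148e+5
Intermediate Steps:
m = 2 (m = -6 + 8 = 2)
B(E) = 6 (B(E) = 2 + 4 = 6)
Q(A, I) = (763 + I)/(95 + A) (Q(A, I) = (I + 763)/(A + 95) = (763 + I)/(95 + A))
(-294 + 638)*295 + Q(-1255, B(34)) = (-294 + 638)*295 + (763 + 6)/(95 - 1255) = 344*295 + 769/(-1160) = 101480 - 1/1160*769 = 101480 - 769/1160 = 117716031/1160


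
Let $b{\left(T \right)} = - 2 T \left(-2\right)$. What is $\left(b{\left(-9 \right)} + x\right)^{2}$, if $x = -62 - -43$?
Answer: $3025$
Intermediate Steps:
$b{\left(T \right)} = 4 T$
$x = -19$ ($x = -62 + 43 = -19$)
$\left(b{\left(-9 \right)} + x\right)^{2} = \left(4 \left(-9\right) - 19\right)^{2} = \left(-36 - 19\right)^{2} = \left(-55\right)^{2} = 3025$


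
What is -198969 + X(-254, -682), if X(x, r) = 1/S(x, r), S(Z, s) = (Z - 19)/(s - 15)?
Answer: -54317840/273 ≈ -1.9897e+5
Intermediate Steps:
S(Z, s) = (-19 + Z)/(-15 + s)
X(x, r) = (-15 + r)/(-19 + x) (X(x, r) = 1/((-19 + x)/(-15 + r)) = (-15 + r)/(-19 + x))
-198969 + X(-254, -682) = -198969 + (-15 - 682)/(-19 - 254) = -198969 - 697/(-273) = -198969 - 1/273*(-697) = -198969 + 697/273 = -54317840/273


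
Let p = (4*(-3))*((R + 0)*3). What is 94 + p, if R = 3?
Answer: -14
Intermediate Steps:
p = -108 (p = (4*(-3))*((3 + 0)*3) = -36*3 = -12*9 = -108)
94 + p = 94 - 108 = -14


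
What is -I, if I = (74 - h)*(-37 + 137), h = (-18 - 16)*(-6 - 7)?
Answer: 36800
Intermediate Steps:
h = 442 (h = -34*(-13) = 442)
I = -36800 (I = (74 - 1*442)*(-37 + 137) = (74 - 442)*100 = -368*100 = -36800)
-I = -1*(-36800) = 36800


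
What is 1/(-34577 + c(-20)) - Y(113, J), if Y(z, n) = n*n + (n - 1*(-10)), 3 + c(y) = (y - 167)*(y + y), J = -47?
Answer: -58861201/27100 ≈ -2172.0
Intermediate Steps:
c(y) = -3 + 2*y*(-167 + y) (c(y) = -3 + (y - 167)*(y + y) = -3 + (-167 + y)*(2*y) = -3 + 2*y*(-167 + y))
Y(z, n) = 10 + n + n² (Y(z, n) = n² + (n + 10) = n² + (10 + n) = 10 + n + n²)
1/(-34577 + c(-20)) - Y(113, J) = 1/(-34577 + (-3 - 334*(-20) + 2*(-20)²)) - (10 - 47 + (-47)²) = 1/(-34577 + (-3 + 6680 + 2*400)) - (10 - 47 + 2209) = 1/(-34577 + (-3 + 6680 + 800)) - 1*2172 = 1/(-34577 + 7477) - 2172 = 1/(-27100) - 2172 = -1/27100 - 2172 = -58861201/27100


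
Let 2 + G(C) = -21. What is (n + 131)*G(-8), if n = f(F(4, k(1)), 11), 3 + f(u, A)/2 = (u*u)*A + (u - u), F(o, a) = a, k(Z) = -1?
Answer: -3381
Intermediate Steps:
G(C) = -23 (G(C) = -2 - 21 = -23)
f(u, A) = -6 + 2*A*u**2 (f(u, A) = -6 + 2*((u*u)*A + (u - u)) = -6 + 2*(u**2*A + 0) = -6 + 2*(A*u**2 + 0) = -6 + 2*(A*u**2) = -6 + 2*A*u**2)
n = 16 (n = -6 + 2*11*(-1)**2 = -6 + 2*11*1 = -6 + 22 = 16)
(n + 131)*G(-8) = (16 + 131)*(-23) = 147*(-23) = -3381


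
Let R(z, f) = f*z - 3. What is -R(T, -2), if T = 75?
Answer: 153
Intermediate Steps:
R(z, f) = -3 + f*z
-R(T, -2) = -(-3 - 2*75) = -(-3 - 150) = -1*(-153) = 153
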